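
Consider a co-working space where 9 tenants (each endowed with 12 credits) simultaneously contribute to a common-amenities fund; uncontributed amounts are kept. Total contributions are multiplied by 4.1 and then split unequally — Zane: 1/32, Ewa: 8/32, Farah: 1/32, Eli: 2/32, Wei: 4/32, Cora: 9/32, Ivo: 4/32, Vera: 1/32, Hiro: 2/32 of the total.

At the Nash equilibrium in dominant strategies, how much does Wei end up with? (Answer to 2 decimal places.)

24.30 credits

Each unit j contributes comes back to j as 4.1 × (j's share), so j prefers to contribute only if that share exceeds 1/4.1 = 0.2439; otherwise keeping the unit dominates.
The shares above 0.2439 belong to Ewa and Cora, contributing 12 each; the remaining 7 contribute 0. Total contributed: 24.
Wei keeps 12 and receives 4.1 × 24 × 4/32 = 12.30 from the common-amenities fund, for a payoff of 24.30.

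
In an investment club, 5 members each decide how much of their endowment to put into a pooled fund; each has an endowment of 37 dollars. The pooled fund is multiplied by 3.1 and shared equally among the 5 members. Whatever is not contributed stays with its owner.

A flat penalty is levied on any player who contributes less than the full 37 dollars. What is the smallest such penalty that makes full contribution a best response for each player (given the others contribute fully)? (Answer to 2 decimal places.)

14.06 dollars

Given the others contribute fully, the best deviation is to contribute 0 (any partial contribution still incurs the fine and gives up units whose private return 0.6200 is below 1).
Deviating from 37 to 0 saves 37 dollars but forfeits the deviator's share of the drop in the pooled fund: 3.1/5 × 37 = 22.94.
So the deviation gain is 37 − 22.94 = 14.06, and the fine must be at least 14.06 dollars to wipe it out.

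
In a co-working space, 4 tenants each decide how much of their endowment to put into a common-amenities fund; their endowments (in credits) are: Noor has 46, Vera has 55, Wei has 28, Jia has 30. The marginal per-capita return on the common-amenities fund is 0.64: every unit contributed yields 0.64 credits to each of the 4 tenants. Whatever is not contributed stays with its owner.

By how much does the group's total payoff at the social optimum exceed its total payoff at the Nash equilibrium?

248.04 credits

The private return per contributed unit is 0.64 < 1 for everyone, so the Nash equilibrium is zero contribution and the group total is Σ E_j = 46 + 55 + 28 + 30 = 159.
Each contributed unit returns 2.560 to the group, so the social optimum is full contribution by everyone: group total = 2.560 × 159 = 407.04.
Efficiency loss = (2.560 − 1) × 159 = 248.04.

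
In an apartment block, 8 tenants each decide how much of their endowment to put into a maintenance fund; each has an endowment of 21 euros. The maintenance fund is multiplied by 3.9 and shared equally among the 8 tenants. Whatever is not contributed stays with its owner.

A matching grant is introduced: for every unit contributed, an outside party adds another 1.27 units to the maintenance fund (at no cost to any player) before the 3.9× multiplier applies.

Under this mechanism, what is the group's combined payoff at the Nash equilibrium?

1487.30 euros

With the mechanism, a contributed unit returns 3.9 × 2.27 / 8 = 1.1066 per unit of net cost to the contributor — now above 1 — so contributing fully is weakly dominant for every player.
At the Nash equilibrium everyone contributes 21. Group total payoff = 3.9 × 2.27 × 168 = 1487.30.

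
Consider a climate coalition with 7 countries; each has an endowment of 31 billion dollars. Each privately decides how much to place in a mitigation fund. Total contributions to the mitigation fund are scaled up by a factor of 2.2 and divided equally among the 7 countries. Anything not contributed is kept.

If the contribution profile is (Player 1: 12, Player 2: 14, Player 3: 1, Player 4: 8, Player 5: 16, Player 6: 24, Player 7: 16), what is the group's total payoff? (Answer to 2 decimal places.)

Total contributed: 12 + 14 + 1 + 8 + 16 + 24 + 16 = 91; total kept: 7 × 31 − 91 = 126.
The mitigation fund pays out 2.2 × 91 = 200.20 in aggregate.
Group total = 126 + 200.20 = 326.20.

326.20 billion dollars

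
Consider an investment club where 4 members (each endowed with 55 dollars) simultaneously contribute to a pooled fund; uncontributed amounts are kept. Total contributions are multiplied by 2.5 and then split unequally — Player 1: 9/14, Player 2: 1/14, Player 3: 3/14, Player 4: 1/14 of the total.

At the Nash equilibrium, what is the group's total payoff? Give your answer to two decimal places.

A player with share s gets back 2.5·s per unit contributed, so full contribution is dominant for anyone with s > 1/2.5 = 0.4000 and zero contribution is dominant for anyone below.
The only share above 0.4000 is Player 1's 9/14, contributing 55; the remaining 3 contribute 0. Total contributed: 55.
The pooled fund pays out 2.5 × 55 = 137.50 in total (split across the unequal shares, but the aggregate is all that matters for the group sum).
The 3 free-riders keep 55 each, adding 165. Group total = 165 + 137.50 = 302.50.

302.50 dollars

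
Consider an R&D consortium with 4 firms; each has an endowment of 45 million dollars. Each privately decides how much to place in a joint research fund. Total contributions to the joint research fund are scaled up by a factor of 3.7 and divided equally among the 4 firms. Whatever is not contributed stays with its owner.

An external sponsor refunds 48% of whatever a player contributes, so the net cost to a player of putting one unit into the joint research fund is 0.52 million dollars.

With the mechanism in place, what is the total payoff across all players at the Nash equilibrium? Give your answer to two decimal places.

The effective private return per unit is now (3.7/4) / 0.52 = 1.7788 > 1, so every player's dominant strategy flips to full contribution.
So the Nash equilibrium is full contribution by all 4; the group earns 4 × (45 × 0.48 + 3.7 × 45) = 752.40.

752.40 million dollars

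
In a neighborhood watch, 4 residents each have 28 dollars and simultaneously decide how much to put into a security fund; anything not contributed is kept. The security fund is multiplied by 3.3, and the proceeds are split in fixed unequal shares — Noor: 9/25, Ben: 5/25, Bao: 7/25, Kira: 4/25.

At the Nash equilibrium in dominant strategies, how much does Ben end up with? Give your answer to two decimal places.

Each unit j contributes comes back to j as 3.3 × (j's share), so j prefers to contribute only if that share exceeds 1/3.3 = 0.3030; otherwise keeping the unit dominates.
The only share above 0.3030 is Noor's 9/25, contributing 28; the remaining 3 contribute 0. Total contributed: 28.
Ben keeps 28 and receives 3.3 × 28 × 5/25 = 18.48 from the security fund, for a payoff of 46.48.

46.48 dollars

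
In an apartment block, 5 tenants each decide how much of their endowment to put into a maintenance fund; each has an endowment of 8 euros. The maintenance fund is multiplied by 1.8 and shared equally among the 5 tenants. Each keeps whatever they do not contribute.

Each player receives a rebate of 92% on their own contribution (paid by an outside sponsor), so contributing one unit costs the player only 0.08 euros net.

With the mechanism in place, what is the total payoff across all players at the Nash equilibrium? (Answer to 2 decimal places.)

108.80 euros

Under the mechanism each unit contributed yields (1.8/5) / 0.08 = 4.5000 back to its contributor per unit of net cost, which exceeds 1, making full contribution the dominant choice for everyone.
So the Nash equilibrium is full contribution by all 5; the group earns 5 × (8 × 0.92 + 1.8 × 8) = 108.80.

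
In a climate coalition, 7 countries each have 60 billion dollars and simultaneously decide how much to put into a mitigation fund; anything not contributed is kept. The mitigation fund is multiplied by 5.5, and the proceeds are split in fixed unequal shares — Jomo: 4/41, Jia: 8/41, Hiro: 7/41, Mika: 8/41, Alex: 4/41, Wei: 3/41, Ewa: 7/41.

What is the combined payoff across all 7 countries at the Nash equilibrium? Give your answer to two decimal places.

Player j's private return per contributed unit is 5.5 × (j's share). Contributing is weakly dominant for j when that share is at least 1/5.5 = 0.1818, and contributing 0 is dominant otherwise.
Jia and Mika are above the threshold, contributing 60 each; the remaining 5 contribute 0. Total contributed: 120.
The mitigation fund pays out 5.5 × 120 = 660.00 in total (split across the unequal shares, but the aggregate is all that matters for the group sum).
The 5 free-riders keep 60 each, adding 300. Group total = 300 + 660.00 = 960.00.

960.00 billion dollars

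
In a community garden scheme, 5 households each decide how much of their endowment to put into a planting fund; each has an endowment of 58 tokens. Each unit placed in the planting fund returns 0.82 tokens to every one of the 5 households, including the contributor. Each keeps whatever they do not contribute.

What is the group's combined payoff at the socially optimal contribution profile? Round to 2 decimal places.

Each contributed unit returns 4.100 to the group as a whole (0.82 to each of 5 players), which exceeds 1, so the social optimum is full contribution: group total = 4.100 × 290 = 1189.00.

1189.00 tokens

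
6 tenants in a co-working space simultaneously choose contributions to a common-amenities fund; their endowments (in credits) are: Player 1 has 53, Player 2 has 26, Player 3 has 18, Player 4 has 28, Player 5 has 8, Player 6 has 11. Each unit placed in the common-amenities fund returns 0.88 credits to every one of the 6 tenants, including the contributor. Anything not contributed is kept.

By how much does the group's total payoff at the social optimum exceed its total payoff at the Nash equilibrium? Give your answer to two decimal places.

616.32 credits

The private return per contributed unit is 0.88 < 1 for everyone, so the Nash equilibrium is zero contribution and the group total is Σ E_j = 53 + 26 + 18 + 28 + 8 + 11 = 144.
Each contributed unit returns 5.280 to the group, so the social optimum is full contribution by everyone: group total = 5.280 × 144 = 760.32.
Efficiency loss = (5.280 − 1) × 144 = 616.32.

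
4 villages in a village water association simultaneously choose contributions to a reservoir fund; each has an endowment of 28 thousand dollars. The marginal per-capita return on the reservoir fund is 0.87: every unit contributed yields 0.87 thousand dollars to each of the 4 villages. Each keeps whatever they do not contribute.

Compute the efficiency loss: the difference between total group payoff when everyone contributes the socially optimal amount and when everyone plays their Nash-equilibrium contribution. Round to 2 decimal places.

277.76 thousand dollars

The private return per contributed unit is 0.87 < 1, so contributing 0 is dominant for every player. At the Nash equilibrium everyone keeps their 28, and the group total is 4 × 28 = 112.
Each contributed unit returns 3.480 to the group as a whole (0.87 to each of 4 players), which exceeds 1, so the social optimum is full contribution: group total = 3.480 × 112 = 389.76.
Efficiency loss = 389.76 − 112 = 277.76.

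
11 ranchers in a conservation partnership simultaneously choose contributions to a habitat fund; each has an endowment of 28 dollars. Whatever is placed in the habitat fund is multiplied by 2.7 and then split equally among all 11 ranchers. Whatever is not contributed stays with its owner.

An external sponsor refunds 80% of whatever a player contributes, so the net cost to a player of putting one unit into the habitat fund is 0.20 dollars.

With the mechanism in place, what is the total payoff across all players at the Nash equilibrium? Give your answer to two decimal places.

Under the mechanism each unit contributed yields (2.7/11) / 0.20 = 1.2273 back to its contributor per unit of net cost, which exceeds 1, making full contribution the dominant choice for everyone.
At the Nash equilibrium everyone contributes 28. Group total payoff = 11 × (28 × 0.80 + 2.7 × 28) = 1078.00.

1078.00 dollars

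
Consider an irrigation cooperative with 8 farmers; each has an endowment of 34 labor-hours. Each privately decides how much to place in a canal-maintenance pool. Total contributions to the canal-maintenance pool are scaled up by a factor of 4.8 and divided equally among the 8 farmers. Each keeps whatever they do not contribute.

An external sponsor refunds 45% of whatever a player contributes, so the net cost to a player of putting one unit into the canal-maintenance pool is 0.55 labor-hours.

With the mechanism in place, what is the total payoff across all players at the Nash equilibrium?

1428.00 labor-hours

The effective private return per unit is now (4.8/8) / 0.55 = 1.0909 > 1, so every player's dominant strategy flips to full contribution.
So the Nash equilibrium is full contribution by all 8; the group earns 8 × (34 × 0.45 + 4.8 × 34) = 1428.00.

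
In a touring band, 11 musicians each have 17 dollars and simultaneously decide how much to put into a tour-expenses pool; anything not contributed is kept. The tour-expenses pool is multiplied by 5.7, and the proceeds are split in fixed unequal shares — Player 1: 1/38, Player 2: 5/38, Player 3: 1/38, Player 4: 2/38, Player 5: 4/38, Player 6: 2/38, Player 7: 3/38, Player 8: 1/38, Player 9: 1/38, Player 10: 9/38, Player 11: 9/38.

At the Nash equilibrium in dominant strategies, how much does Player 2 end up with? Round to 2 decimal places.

42.50 dollars

A player with share s gets back 5.7·s per unit contributed, so full contribution is dominant for anyone with s > 1/5.7 = 0.1754 and zero contribution is dominant for anyone below.
Player 10 and Player 11 are above the threshold, contributing 17 each; the remaining 9 contribute 0. Total contributed: 34.
Player 2 keeps 17 and receives 5.7 × 34 × 5/38 = 25.50 from the tour-expenses pool, for a payoff of 42.50.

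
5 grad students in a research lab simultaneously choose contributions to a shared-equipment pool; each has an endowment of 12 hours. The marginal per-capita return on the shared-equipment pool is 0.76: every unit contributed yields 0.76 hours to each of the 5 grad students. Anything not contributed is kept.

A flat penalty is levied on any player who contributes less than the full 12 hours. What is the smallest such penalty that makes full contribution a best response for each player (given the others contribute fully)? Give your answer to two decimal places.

Given the others contribute fully, the best deviation is to contribute 0 (any partial contribution still incurs the fine and gives up units whose private return 0.76 is below 1).
Deviating from 12 to 0 saves 12 hours but forfeits the deviator's share of the drop in the shared-equipment pool: 0.76 × 12 = 9.12.
So the deviation gain is 12 − 9.12 = 2.88, and the fine must be at least 2.88 hours to wipe it out.

2.88 hours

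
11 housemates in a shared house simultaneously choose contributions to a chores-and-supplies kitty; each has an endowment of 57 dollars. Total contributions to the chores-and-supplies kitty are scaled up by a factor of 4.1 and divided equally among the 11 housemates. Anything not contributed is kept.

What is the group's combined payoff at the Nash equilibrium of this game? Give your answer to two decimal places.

627.00 dollars

Each contributed unit returns 4.1/11 = 0.3727 to its contributor — below 1 — so contributing 0 is dominant for every player. At the Nash equilibrium everyone keeps their 57, and the group total is 11 × 57 = 627.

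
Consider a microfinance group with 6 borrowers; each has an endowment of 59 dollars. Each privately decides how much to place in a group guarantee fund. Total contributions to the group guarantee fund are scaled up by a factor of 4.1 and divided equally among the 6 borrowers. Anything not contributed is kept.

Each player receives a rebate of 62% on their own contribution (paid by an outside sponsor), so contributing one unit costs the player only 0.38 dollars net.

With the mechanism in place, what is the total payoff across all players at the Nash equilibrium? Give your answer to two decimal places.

1670.88 dollars

With the mechanism, a contributed unit returns (4.1/6) / 0.38 = 1.7982 per unit of net cost to the contributor — now above 1 — so contributing fully is weakly dominant for every player.
At the Nash equilibrium everyone contributes 59. Group total payoff = 6 × (59 × 0.62 + 4.1 × 59) = 1670.88.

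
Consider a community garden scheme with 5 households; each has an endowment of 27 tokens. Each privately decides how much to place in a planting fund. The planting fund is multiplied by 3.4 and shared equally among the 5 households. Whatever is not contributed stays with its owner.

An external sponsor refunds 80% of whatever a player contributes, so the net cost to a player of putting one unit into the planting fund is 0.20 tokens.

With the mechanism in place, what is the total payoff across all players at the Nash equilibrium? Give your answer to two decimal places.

567.00 tokens

Under the mechanism each unit contributed yields (3.4/5) / 0.20 = 3.4000 back to its contributor per unit of net cost, which exceeds 1, making full contribution the dominant choice for everyone.
So the Nash equilibrium is full contribution by all 5; the group earns 5 × (27 × 0.80 + 3.4 × 27) = 567.00.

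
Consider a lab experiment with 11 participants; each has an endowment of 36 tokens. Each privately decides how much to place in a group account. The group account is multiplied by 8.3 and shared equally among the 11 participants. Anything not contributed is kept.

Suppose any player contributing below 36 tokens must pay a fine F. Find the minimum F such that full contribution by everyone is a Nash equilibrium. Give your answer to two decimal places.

Given the others contribute fully, the best deviation is to contribute 0 (any partial contribution still incurs the fine and gives up units whose private return 0.7545 is below 1).
Deviating from 36 to 0 saves 36 tokens but forfeits the deviator's share of the drop in the group account: 8.3/11 × 36 = 27.16.
So the deviation gain is 36 − 27.16 = 8.84, and the fine must be at least 8.84 tokens to wipe it out.

8.84 tokens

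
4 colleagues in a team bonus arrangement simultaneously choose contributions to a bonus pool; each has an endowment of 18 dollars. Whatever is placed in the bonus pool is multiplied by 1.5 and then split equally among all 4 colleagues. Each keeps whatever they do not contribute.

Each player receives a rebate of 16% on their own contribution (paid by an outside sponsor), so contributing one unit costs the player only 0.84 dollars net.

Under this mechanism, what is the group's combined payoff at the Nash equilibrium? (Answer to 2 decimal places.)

With the mechanism, a contributed unit returns (1.5/4) / 0.84 = 0.4464 per unit of net cost — still below 1 — so contributing 0 remains dominant for every player.
Everyone keeps their endowment and the group total is 4 × 18 = 72.

72.00 dollars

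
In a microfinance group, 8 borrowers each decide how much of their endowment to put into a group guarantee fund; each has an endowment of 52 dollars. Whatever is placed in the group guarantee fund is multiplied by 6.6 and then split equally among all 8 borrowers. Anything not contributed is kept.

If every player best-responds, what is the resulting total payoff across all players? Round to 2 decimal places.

Each contributed unit returns 6.6/8 = 0.8250 to its contributor — below 1 — so contributing 0 is dominant for every player. At the Nash equilibrium everyone keeps their 52, and the group total is 8 × 52 = 416.

416.00 dollars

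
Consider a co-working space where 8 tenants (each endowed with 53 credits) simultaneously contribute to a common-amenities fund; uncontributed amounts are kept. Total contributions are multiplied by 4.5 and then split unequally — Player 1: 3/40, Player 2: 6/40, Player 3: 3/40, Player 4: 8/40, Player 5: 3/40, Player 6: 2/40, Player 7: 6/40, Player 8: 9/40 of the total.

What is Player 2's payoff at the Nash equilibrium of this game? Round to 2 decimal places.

88.78 credits

A player with share s gets back 4.5·s per unit contributed, so full contribution is dominant for anyone with s > 1/4.5 = 0.2222 and zero contribution is dominant for anyone below.
Only Player 8 (9/40) clears that bar, contributing 53; the remaining 7 contribute 0. Total contributed: 53.
Player 2 keeps 53 and receives 4.5 × 53 × 6/40 = 35.78 from the common-amenities fund, for a payoff of 88.78.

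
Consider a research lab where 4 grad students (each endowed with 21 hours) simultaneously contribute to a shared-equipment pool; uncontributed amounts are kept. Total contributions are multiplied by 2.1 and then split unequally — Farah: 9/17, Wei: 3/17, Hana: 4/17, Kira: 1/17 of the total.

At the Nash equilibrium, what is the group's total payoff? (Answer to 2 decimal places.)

107.10 hours

A player with share s gets back 2.1·s per unit contributed, so full contribution is dominant for anyone with s > 1/2.1 = 0.4762 and zero contribution is dominant for anyone below.
Farah alone (share 9/17) is above the threshold, contributing 21; the remaining 3 contribute 0. Total contributed: 21.
The shared-equipment pool pays out 2.1 × 21 = 44.10 in total (split across the unequal shares, but the aggregate is all that matters for the group sum).
The 3 free-riders keep 21 each, adding 63. Group total = 63 + 44.10 = 107.10.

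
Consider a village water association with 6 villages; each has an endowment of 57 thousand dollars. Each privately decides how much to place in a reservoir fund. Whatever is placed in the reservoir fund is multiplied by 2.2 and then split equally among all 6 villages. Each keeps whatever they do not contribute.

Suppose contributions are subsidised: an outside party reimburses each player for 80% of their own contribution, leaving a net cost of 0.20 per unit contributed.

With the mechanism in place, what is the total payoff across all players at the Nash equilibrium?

1026.00 thousand dollars

With the mechanism, a contributed unit returns (2.2/6) / 0.20 = 1.8333 per unit of net cost to the contributor — now above 1 — so contributing fully is weakly dominant for every player.
At the Nash equilibrium everyone contributes 57. Group total payoff = 6 × (57 × 0.80 + 2.2 × 57) = 1026.00.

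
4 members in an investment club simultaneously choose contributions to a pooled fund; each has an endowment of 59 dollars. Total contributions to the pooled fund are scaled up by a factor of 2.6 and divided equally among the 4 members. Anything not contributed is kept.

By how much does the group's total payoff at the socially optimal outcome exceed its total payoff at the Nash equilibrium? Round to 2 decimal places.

Each contributed unit returns 2.6/4 = 0.6500 to its contributor — below 1 — so contributing 0 is dominant for every player. At the Nash equilibrium everyone keeps their 59, and the group total is 4 × 59 = 236.
Each contributed unit returns 2.600 to the group as a whole (0.6500 to each of 4 players), which exceeds 1, so the social optimum is full contribution: group total = 2.600 × 236 = 613.60.
Efficiency loss = 613.60 − 236 = 377.60.

377.60 dollars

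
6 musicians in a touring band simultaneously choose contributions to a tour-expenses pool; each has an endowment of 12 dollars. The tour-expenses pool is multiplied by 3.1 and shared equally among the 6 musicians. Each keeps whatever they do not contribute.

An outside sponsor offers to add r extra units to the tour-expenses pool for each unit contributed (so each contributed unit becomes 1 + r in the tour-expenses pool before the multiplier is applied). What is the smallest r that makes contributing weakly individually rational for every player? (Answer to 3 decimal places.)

0.935

With matching at rate r, one contributed unit becomes (1 + r) in the tour-expenses pool and returns 3.1 × (1 + r) / 6 to the contributor.
Setting this equal to 1: 1 + r = 6/3.1 = 1.9355.
So the minimum matching rate is r = 1.9355 − 1 = 0.935.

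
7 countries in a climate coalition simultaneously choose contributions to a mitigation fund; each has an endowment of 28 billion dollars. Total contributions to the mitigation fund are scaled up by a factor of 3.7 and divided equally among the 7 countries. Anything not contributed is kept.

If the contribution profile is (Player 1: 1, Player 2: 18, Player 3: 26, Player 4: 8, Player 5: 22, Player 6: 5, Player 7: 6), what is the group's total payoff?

428.20 billion dollars

Total contributed: 1 + 18 + 26 + 8 + 22 + 5 + 6 = 86; total kept: 7 × 28 − 86 = 110.
The mitigation fund pays out 3.7 × 86 = 318.20 in aggregate.
Group total = 110 + 318.20 = 428.20.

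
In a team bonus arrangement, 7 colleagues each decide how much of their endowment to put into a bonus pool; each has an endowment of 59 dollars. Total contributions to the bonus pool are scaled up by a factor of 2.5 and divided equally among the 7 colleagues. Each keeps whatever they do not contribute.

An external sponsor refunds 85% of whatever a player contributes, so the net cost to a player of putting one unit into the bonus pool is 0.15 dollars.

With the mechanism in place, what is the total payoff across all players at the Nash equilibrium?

1383.55 dollars

With the mechanism, a contributed unit returns (2.5/7) / 0.15 = 2.3810 per unit of net cost to the contributor — now above 1 — so contributing fully is weakly dominant for every player.
At the Nash equilibrium everyone contributes 59. Group total payoff = 7 × (59 × 0.85 + 2.5 × 59) = 1383.55.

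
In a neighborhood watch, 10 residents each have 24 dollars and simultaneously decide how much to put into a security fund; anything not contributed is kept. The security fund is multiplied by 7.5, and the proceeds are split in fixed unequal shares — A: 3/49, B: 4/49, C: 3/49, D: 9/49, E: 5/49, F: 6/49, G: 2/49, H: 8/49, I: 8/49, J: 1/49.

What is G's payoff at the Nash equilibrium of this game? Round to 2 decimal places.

46.04 dollars

For player j, contributing a unit is worthwhile iff 7.5 × (j's share) ≥ 1, i.e. iff j's share is at least 0.1333.
D, H and I are above the threshold, contributing 24 each; the remaining 7 contribute 0. Total contributed: 72.
G keeps 24 and receives 7.5 × 72 × 2/49 = 22.04 from the security fund, for a payoff of 46.04.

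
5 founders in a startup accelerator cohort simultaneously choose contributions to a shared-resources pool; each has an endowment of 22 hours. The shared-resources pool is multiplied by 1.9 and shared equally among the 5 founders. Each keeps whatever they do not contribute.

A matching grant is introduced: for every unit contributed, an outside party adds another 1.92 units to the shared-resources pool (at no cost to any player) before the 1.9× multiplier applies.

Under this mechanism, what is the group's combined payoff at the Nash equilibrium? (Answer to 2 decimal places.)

With the mechanism, a contributed unit returns 1.9 × 2.92 / 5 = 1.1096 per unit of net cost to the contributor — now above 1 — so contributing fully is weakly dominant for every player.
So the Nash equilibrium is full contribution by all 5; the group earns 1.9 × 2.92 × 110 = 610.28.

610.28 hours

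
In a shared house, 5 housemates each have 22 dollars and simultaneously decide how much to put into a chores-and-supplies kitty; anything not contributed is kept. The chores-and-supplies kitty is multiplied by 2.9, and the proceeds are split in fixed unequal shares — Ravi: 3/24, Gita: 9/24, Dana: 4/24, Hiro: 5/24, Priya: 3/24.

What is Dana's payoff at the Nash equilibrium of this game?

32.63 dollars

Each unit j contributes comes back to j as 2.9 × (j's share), so j prefers to contribute only if that share exceeds 1/2.9 = 0.3448; otherwise keeping the unit dominates.
The only share above 0.3448 is Gita's 9/24, contributing 22; the remaining 4 contribute 0. Total contributed: 22.
Dana keeps 22 and receives 2.9 × 22 × 4/24 = 10.63 from the chores-and-supplies kitty, for a payoff of 32.63.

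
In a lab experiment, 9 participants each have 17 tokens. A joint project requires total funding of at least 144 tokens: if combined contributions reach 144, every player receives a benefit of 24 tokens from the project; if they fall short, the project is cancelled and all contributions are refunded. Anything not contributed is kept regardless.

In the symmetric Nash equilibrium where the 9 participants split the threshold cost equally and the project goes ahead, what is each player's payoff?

25 tokens

Equal share of the threshold: 144/9 = 16.
At this profile no one gains by cutting their contribution: any cut drops the total below 144, the project is cancelled, contributions are refunded, and the deviator ends with 17, which is less than 17 − 16 + 24 = 25. Contributing more than 16 just wastes the excess. So contributing exactly 16 is a best response.
Each player's payoff: 17 − 16 + 24 = 25.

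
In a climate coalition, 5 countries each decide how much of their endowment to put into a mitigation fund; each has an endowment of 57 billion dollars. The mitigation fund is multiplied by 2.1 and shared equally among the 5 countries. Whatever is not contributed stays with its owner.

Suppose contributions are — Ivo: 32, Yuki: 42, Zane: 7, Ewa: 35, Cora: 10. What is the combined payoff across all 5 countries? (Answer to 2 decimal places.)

423.60 billion dollars

Total contributed: 32 + 42 + 7 + 35 + 10 = 126; total kept: 5 × 57 − 126 = 159.
The mitigation fund pays out 2.1 × 126 = 264.60 in aggregate.
Group total = 159 + 264.60 = 423.60.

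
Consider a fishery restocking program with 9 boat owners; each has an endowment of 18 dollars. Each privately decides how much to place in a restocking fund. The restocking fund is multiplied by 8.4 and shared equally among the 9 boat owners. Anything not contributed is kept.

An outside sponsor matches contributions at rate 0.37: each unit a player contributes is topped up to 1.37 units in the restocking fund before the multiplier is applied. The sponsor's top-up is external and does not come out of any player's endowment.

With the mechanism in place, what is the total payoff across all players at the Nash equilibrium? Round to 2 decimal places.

1864.30 dollars

With the mechanism, a contributed unit returns 8.4 × 1.37 / 9 = 1.2787 per unit of net cost to the contributor — now above 1 — so contributing fully is weakly dominant for every player.
At the Nash equilibrium everyone contributes 18. Group total payoff = 8.4 × 1.37 × 162 = 1864.30.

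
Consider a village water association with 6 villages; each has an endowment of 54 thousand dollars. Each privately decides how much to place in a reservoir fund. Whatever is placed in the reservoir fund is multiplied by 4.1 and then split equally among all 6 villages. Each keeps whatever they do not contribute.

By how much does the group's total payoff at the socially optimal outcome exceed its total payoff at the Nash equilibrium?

1004.40 thousand dollars

Each contributed unit returns 4.1/6 = 0.6833 to its contributor — below 1 — so contributing 0 is dominant for every player. At the Nash equilibrium everyone keeps their 54, and the group total is 6 × 54 = 324.
Each contributed unit returns 4.100 to the group as a whole (0.6833 to each of 6 players), which exceeds 1, so the social optimum is full contribution: group total = 4.100 × 324 = 1328.40.
Efficiency loss = 1328.40 − 324 = 1004.40.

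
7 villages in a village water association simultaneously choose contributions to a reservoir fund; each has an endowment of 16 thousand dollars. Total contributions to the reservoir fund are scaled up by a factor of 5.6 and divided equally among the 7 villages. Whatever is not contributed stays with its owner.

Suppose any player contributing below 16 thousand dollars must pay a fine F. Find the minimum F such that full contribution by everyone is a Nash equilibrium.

Given the others contribute fully, the best deviation is to contribute 0 (any partial contribution still incurs the fine and gives up units whose private return 0.8000 is below 1).
Deviating from 16 to 0 saves 16 thousand dollars but forfeits the deviator's share of the drop in the reservoir fund: 5.6/7 × 16 = 12.80.
So the deviation gain is 16 − 12.80 = 3.20, and the fine must be at least 3.20 thousand dollars to wipe it out.

3.20 thousand dollars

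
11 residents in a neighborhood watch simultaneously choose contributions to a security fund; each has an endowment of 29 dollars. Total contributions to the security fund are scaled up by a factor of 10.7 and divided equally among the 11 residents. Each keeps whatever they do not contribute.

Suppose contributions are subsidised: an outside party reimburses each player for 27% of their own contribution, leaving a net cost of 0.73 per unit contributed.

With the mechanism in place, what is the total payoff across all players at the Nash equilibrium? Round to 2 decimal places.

3499.43 dollars

Under the mechanism each unit contributed yields (10.7/11) / 0.73 = 1.3325 back to its contributor per unit of net cost, which exceeds 1, making full contribution the dominant choice for everyone.
At the Nash equilibrium everyone contributes 29. Group total payoff = 11 × (29 × 0.27 + 10.7 × 29) = 3499.43.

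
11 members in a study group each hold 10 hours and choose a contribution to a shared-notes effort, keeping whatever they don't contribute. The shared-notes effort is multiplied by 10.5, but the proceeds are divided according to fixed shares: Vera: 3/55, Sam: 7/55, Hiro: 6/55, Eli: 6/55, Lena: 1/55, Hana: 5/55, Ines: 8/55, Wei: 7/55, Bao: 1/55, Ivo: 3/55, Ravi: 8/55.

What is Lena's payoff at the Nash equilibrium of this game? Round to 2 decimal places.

A player with share s gets back 10.5·s per unit contributed, so full contribution is dominant for anyone with s > 1/10.5 = 0.0952 and zero contribution is dominant for anyone below.
The shares above 0.0952 belong to Sam, Hiro, Eli, Ines, Wei and Ravi, contributing 10 each; the remaining 5 contribute 0. Total contributed: 60.
Lena keeps 10 and receives 10.5 × 60 × 1/55 = 11.45 from the shared-notes effort, for a payoff of 21.45.

21.45 hours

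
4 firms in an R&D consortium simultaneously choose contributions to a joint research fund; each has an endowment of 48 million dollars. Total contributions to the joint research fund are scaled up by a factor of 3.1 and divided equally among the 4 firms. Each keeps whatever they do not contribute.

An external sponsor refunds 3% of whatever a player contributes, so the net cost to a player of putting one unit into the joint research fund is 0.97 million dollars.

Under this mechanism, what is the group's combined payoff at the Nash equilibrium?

The effective private return is (3.1/4) / 0.97 = 0.7990, which is still under 1, so the mechanism doesn't change anyone's dominant strategy: zero contribution.
At the Nash equilibrium no one contributes; group total payoff = 4 × 48 = 192.

192.00 million dollars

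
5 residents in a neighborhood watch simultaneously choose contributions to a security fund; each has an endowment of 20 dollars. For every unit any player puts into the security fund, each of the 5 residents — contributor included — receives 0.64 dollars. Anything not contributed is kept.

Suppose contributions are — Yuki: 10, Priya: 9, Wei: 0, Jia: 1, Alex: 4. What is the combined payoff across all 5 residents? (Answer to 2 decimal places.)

Total contributed: 10 + 9 + 0 + 1 + 4 = 24; total kept: 5 × 20 − 24 = 76.
The security fund pays out 0.64 × 5 × 24 = 76.80 in aggregate.
Group total = 76 + 76.80 = 152.80.

152.80 dollars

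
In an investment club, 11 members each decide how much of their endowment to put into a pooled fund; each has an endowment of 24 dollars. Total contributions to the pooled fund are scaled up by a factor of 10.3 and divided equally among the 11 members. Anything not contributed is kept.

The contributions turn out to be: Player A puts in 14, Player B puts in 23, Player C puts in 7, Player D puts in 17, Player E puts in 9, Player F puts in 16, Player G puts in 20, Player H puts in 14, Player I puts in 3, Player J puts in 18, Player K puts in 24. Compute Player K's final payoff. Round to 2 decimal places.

154.50 dollars

Total contributed: 14 + 23 + 7 + 17 + 9 + 16 + 20 + 14 + 3 + 18 + 24 = 165.
Each receives 10.3 × 165 / 11 = 154.50 from the pooled fund.
Player K keeps 24 − 24 = 0, so Player K's payoff is 0 + 154.50 = 154.50.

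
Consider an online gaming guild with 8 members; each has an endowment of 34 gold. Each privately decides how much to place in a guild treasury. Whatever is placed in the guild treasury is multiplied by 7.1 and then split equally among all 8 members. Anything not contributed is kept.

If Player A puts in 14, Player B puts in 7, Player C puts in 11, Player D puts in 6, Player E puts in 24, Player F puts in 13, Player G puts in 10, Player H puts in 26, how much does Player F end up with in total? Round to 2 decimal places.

119.51 gold

Total contributed: 14 + 7 + 11 + 6 + 24 + 13 + 10 + 26 = 111.
Each receives 7.1 × 111 / 8 = 98.51 from the guild treasury.
Player F keeps 34 − 13 = 21, so Player F's payoff is 21 + 98.51 = 119.51.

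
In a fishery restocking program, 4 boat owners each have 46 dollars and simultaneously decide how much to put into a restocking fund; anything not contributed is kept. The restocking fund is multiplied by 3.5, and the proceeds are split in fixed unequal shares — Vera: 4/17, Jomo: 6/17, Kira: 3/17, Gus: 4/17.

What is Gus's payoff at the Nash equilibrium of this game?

83.88 dollars

Player j's private return per contributed unit is 3.5 × (j's share). Contributing is weakly dominant for j when that share is at least 1/3.5 = 0.2857, and contributing 0 is dominant otherwise.
Only Jomo (6/17) clears that bar, contributing 46; the remaining 3 contribute 0. Total contributed: 46.
Gus keeps 46 and receives 3.5 × 46 × 4/17 = 37.88 from the restocking fund, for a payoff of 83.88.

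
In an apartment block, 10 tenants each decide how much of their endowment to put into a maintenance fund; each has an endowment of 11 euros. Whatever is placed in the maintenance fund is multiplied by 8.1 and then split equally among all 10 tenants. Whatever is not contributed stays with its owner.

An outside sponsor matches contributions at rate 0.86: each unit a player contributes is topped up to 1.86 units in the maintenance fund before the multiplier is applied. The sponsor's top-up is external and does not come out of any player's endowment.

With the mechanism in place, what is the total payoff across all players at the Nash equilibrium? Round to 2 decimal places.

1657.26 euros

The effective private return per unit is now 8.1 × 1.86 / 10 = 1.5066 > 1, so every player's dominant strategy flips to full contribution.
So the Nash equilibrium is full contribution by all 10; the group earns 8.1 × 1.86 × 110 = 1657.26.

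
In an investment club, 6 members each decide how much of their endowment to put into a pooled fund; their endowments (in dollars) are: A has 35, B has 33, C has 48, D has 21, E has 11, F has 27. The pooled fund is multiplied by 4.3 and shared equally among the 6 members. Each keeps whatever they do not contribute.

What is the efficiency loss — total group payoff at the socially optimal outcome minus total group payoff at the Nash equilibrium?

577.50 dollars

The private return per contributed unit is 4.3/6 = 0.7167 < 1 for every player regardless of endowment, so the Nash equilibrium is zero contribution and the group total is Σ E_j = 35 + 33 + 48 + 21 + 11 + 27 = 175.
Each contributed unit returns 4.300 to the group, so the social optimum is full contribution by everyone: group total = 4.300 × 175 = 752.50.
Efficiency loss = (4.300 − 1) × 175 = 577.50.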